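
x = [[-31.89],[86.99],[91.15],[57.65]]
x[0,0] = -31.89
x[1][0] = 86.99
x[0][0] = -31.89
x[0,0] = -31.89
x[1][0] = 86.99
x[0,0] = -31.89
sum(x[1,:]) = 86.99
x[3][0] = 57.65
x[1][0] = 86.99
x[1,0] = 86.99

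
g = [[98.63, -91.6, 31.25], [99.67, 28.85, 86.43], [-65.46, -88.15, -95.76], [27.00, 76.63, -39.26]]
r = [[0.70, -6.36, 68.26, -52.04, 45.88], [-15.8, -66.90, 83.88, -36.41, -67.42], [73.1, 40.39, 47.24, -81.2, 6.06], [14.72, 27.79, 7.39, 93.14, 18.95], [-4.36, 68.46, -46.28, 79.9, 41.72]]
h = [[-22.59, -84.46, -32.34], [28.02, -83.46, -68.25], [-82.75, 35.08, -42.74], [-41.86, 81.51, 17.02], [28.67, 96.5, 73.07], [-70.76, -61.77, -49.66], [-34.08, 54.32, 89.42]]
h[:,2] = [-32.34, -68.25, -42.74, 17.02, 73.07, -49.66, 89.42]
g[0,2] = 31.25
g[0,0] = 98.63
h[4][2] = 73.07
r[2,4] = 6.06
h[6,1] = 54.32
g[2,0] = -65.46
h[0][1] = -84.46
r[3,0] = 14.72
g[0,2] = 31.25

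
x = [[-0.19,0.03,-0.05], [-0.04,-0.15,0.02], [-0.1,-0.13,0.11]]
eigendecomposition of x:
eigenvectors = [[-0.15,0.78,-0.05], [0.10,0.44,-0.88], [0.98,0.44,-0.48]]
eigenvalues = [0.11, -0.2, -0.14]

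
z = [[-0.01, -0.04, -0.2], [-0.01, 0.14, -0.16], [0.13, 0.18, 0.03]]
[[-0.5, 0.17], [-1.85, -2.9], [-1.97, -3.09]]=z @ [[-4.45,0.13], [-8.48,-17.68], [4.40,2.67]]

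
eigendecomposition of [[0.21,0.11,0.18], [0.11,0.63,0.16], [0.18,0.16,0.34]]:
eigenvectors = [[-0.32, -0.82, 0.48], [-0.83, -0.00, -0.55], [-0.45, 0.58, 0.68]]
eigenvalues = [0.76, 0.08, 0.34]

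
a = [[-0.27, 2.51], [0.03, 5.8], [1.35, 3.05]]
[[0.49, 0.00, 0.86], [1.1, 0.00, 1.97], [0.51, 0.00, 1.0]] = a@ [[-0.05, 0.00, -0.03], [0.19, 0.0, 0.34]]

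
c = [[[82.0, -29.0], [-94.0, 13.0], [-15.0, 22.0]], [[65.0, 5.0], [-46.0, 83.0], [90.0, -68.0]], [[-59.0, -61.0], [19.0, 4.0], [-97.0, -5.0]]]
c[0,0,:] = [82.0, -29.0]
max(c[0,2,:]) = 22.0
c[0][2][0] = -15.0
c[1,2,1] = -68.0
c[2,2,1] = -5.0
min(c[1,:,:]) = -68.0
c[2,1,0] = 19.0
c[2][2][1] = -5.0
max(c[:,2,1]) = 22.0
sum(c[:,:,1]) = -36.0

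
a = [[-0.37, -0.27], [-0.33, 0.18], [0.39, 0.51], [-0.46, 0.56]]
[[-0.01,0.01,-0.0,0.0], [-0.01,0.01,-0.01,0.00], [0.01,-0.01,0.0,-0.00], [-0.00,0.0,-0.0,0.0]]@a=[[0.00, 0.0], [-0.00, -0.0], [-0.00, -0.00], [0.0, 0.00]]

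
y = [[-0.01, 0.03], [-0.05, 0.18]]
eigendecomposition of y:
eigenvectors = [[-0.96, -0.16], [-0.27, -0.99]]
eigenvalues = [-0.0, 0.17]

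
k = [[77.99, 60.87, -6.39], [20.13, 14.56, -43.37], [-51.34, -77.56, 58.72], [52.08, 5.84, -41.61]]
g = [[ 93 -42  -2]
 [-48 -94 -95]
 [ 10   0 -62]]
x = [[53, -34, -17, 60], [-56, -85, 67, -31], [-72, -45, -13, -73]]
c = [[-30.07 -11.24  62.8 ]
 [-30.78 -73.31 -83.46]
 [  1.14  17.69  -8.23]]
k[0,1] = 60.87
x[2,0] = -72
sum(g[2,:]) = -52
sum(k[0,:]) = 132.47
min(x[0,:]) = -34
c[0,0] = -30.07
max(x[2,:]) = -13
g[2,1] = 0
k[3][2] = -41.61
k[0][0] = 77.99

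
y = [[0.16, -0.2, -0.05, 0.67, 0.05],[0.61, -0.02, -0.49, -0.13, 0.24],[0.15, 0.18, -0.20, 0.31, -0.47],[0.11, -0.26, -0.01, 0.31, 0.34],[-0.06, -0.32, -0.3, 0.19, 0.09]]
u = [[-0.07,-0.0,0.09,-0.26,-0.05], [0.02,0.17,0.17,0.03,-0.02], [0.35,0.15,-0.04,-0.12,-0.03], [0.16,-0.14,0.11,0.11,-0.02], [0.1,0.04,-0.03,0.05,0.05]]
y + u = [[0.09, -0.2, 0.04, 0.41, 0.0],[0.63, 0.15, -0.32, -0.10, 0.22],[0.5, 0.33, -0.24, 0.19, -0.50],[0.27, -0.4, 0.1, 0.42, 0.32],[0.04, -0.28, -0.33, 0.24, 0.14]]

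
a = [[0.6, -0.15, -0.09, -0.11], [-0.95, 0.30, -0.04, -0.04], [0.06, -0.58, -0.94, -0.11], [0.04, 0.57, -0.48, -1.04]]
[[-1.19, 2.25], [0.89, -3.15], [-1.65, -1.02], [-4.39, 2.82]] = a@[[-1.10, 4.05], [0.12, 2.14], [1.18, 0.2], [3.7, -1.48]]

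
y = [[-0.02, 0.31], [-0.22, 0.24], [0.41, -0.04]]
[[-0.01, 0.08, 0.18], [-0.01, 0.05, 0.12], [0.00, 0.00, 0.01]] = y@[[-0.00,  0.03,  0.07], [-0.04,  0.25,  0.57]]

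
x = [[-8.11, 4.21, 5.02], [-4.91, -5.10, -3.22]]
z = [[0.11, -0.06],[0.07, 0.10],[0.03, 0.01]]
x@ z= [[-0.45,0.96], [-0.99,-0.25]]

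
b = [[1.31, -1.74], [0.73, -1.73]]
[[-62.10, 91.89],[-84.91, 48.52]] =b @ [[40.47, 74.83], [66.16, 3.53]]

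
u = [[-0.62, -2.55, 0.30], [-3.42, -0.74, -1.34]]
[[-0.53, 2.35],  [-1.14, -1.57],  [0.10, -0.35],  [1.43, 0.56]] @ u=[[-7.71, -0.39, -3.31], [6.08, 4.07, 1.76], [1.14, 0.00, 0.5], [-2.8, -4.06, -0.32]]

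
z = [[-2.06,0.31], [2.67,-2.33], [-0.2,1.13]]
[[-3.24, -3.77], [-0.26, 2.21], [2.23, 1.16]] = z @ [[1.92,2.04], [2.31,1.39]]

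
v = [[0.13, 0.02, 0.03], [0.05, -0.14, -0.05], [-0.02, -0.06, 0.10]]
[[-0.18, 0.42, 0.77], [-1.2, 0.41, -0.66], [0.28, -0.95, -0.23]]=v@[[-3.46, 4.77, 4.60], [5.44, 1.49, 5.61], [5.4, -7.66, 2.01]]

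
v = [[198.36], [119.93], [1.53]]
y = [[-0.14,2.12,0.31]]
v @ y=[[-27.77, 420.52, 61.49], [-16.79, 254.25, 37.18], [-0.21, 3.24, 0.47]]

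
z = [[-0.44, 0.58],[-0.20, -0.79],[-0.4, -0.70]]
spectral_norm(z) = 1.22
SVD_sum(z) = [[0.08, 0.49], [-0.13, -0.80], [-0.13, -0.75]] + [[-0.52,0.09],[-0.07,0.01],[-0.27,0.05]]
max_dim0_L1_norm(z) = 2.07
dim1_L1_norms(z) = [1.02, 0.99, 1.1]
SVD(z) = [[0.41,0.88], [-0.67,0.11], [-0.62,0.46]] @ diag([1.2170553455220865, 0.6023921363498319]) @ [[0.17, 0.99], [-0.99, 0.17]]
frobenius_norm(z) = 1.36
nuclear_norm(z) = 1.82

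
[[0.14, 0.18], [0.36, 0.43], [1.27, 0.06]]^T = [[0.14, 0.36, 1.27], [0.18, 0.43, 0.06]]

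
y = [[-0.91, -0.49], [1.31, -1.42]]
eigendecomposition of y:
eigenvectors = [[0.17+0.49j,0.17-0.49j], [(0.85+0j),(0.85-0j)]]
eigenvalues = [(-1.16+0.76j), (-1.16-0.76j)]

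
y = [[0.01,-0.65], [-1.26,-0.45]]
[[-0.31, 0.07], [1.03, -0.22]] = y@[[-0.98, 0.21],  [0.46, -0.10]]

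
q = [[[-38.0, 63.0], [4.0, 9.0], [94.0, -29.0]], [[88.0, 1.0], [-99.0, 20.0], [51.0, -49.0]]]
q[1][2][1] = -49.0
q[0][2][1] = -29.0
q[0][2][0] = 94.0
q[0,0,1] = 63.0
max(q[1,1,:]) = 20.0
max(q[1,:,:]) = 88.0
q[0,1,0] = 4.0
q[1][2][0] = 51.0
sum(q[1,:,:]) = 12.0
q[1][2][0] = 51.0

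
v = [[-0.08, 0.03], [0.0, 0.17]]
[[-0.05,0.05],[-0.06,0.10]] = v@ [[0.43, -0.36], [-0.36, 0.58]]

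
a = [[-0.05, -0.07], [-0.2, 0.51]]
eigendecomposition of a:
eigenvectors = [[-0.95, 0.12], [-0.32, -0.99]]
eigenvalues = [-0.07, 0.53]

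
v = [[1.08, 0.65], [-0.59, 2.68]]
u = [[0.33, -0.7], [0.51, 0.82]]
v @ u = [[0.69, -0.22], [1.17, 2.61]]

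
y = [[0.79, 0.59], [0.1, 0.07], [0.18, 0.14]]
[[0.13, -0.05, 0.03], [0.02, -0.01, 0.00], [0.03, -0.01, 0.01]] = y @ [[0.42, -0.27, 0.02], [-0.35, 0.27, 0.02]]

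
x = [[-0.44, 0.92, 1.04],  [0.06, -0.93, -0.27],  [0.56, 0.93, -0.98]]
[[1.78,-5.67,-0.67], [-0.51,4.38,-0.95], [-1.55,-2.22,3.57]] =x@ [[1.64, 1.85, 2.02], [-0.06, -4.36, 1.47], [2.46, -0.81, -1.09]]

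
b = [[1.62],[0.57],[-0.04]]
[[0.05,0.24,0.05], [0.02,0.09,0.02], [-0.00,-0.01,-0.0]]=b @ [[0.03, 0.15, 0.03]]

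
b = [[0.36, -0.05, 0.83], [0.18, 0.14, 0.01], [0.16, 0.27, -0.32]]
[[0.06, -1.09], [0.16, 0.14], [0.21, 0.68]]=b @ [[2.66,0.6], [-2.22,0.33], [-1.21,-1.55]]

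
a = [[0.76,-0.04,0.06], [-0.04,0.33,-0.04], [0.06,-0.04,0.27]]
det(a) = 0.07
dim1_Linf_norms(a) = [0.76, 0.33, 0.27]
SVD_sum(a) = [[0.75, -0.08, 0.1], [-0.08, 0.01, -0.01], [0.10, -0.01, 0.01]] + [[0.01, 0.04, -0.02], [0.04, 0.28, -0.12], [-0.02, -0.12, 0.05]] + [[0.00,-0.01,-0.02], [-0.01,0.04,0.09], [-0.02,0.09,0.21]]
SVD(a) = [[-0.99, -0.14, -0.08], [0.10, -0.91, 0.40], [-0.13, 0.39, 0.91]] @ diag([0.7717479430363249, 0.34094947964791694, 0.24730257731575864]) @ [[-0.99, 0.1, -0.13], [-0.14, -0.91, 0.39], [-0.08, 0.40, 0.91]]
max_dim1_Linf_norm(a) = 0.76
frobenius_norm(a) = 0.88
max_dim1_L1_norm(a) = 0.86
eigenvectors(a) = [[0.99, -0.14, -0.08], [-0.1, -0.91, 0.40], [0.13, 0.39, 0.91]]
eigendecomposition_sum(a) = [[0.75, -0.08, 0.1], [-0.08, 0.01, -0.01], [0.10, -0.01, 0.01]] + [[0.01, 0.04, -0.02], [0.04, 0.28, -0.12], [-0.02, -0.12, 0.05]] + [[0.0, -0.01, -0.02], [-0.01, 0.04, 0.09], [-0.02, 0.09, 0.21]]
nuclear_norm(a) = 1.36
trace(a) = 1.36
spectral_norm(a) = 0.77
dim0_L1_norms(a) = [0.86, 0.41, 0.37]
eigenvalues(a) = [0.77, 0.34, 0.25]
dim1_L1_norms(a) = [0.86, 0.41, 0.37]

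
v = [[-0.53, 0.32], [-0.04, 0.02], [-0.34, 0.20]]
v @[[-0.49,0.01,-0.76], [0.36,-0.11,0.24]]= [[0.37, -0.04, 0.48],[0.03, -0.00, 0.04],[0.24, -0.03, 0.31]]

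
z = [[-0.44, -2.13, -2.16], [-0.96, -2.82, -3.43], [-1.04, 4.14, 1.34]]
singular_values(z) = [6.68, 2.34, 0.0]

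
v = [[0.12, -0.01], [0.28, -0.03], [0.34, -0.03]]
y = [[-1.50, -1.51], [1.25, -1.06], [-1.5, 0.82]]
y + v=[[-1.38, -1.52],[1.53, -1.09],[-1.16, 0.79]]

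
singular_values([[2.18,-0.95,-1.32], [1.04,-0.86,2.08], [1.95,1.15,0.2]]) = [3.12, 2.47, 1.69]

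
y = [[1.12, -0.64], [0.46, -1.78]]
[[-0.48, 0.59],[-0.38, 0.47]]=y @[[-0.36, 0.44], [0.12, -0.15]]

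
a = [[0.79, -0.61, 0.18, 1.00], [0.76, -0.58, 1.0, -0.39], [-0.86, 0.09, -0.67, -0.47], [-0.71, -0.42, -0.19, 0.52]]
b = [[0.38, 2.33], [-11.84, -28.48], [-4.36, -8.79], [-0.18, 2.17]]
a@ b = [[6.56, 19.80], [2.87, 8.65], [1.61, 0.3], [5.44, 13.11]]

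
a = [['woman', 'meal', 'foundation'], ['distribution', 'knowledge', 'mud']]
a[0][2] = 'foundation'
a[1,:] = ['distribution', 'knowledge', 'mud']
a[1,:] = ['distribution', 'knowledge', 'mud']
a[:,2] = ['foundation', 'mud']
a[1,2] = 'mud'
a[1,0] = 'distribution'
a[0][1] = 'meal'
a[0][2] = 'foundation'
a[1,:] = ['distribution', 'knowledge', 'mud']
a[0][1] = 'meal'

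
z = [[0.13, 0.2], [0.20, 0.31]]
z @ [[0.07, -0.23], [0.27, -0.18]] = [[0.06, -0.07], [0.10, -0.10]]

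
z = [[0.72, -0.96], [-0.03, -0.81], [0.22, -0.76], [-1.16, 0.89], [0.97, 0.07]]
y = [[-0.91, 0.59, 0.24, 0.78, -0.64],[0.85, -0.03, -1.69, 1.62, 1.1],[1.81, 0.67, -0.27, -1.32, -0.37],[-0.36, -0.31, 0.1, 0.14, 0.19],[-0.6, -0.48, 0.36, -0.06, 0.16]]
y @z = [[-2.15, 0.86], [-0.57, 2.01], [2.40, -3.28], [-0.21, 0.66], [-0.11, 0.65]]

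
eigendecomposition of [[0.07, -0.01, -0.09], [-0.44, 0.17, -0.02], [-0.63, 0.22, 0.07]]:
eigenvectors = [[0.26, -0.39, -0.34], [-0.46, -0.73, -0.93], [-0.85, -0.56, -0.13]]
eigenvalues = [0.38, -0.08, 0.01]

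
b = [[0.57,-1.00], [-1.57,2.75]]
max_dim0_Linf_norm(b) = 2.75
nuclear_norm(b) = 3.37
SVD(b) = [[-0.34,0.94],[0.94,0.34]] @ diag([3.369317356594766, 0.0007419900636860622]) @ [[-0.5, 0.87], [-0.87, -0.5]]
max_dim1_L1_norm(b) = 4.32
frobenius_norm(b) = 3.37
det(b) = -0.00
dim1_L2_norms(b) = [1.15, 3.17]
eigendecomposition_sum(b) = [[-0.00, -0.0], [-0.00, -0.0]] + [[0.57, -1.0], [-1.57, 2.75]]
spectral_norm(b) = 3.37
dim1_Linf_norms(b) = [1.0, 2.75]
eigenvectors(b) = [[-0.87, 0.34],[-0.50, -0.94]]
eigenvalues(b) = [-0.0, 3.32]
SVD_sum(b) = [[0.57, -1.0], [-1.57, 2.75]] + [[-0.00, -0.0], [-0.00, -0.0]]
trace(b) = 3.32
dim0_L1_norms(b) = [2.14, 3.75]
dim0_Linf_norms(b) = [1.57, 2.75]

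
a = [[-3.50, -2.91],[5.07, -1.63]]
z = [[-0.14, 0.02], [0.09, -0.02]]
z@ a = [[0.59, 0.37],[-0.42, -0.23]]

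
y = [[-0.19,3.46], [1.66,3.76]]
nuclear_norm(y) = 6.47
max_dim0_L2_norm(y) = 5.11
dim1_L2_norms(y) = [3.47, 4.11]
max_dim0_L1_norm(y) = 7.22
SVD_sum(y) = [[0.74, 3.25], [0.89, 3.93]] + [[-0.93, 0.21], [0.77, -0.17]]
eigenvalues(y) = [-1.32, 4.89]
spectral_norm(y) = 5.23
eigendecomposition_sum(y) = [[-1.08, 0.74],[0.35, -0.24]] + [[0.89, 2.72], [1.31, 4.0]]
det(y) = -6.46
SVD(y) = [[0.64, 0.77],[0.77, -0.64]] @ diag([5.232355425676203, 1.234243371218499]) @ [[0.22, 0.98], [-0.98, 0.22]]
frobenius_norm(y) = 5.38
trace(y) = 3.57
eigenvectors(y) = [[-0.95,  -0.56], [0.31,  -0.83]]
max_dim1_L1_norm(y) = 5.42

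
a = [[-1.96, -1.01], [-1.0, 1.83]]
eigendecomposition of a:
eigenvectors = [[-0.97, 0.24], [-0.24, -0.97]]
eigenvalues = [-2.21, 2.08]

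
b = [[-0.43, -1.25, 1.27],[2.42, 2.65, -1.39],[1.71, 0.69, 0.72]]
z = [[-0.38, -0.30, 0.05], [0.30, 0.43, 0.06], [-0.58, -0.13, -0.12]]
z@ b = [[-0.48, -0.29, -0.03], [1.01, 0.81, -0.17], [-0.27, 0.30, -0.64]]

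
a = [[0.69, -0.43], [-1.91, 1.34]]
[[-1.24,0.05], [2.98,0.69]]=a@[[-3.68, 3.51], [-3.02, 5.52]]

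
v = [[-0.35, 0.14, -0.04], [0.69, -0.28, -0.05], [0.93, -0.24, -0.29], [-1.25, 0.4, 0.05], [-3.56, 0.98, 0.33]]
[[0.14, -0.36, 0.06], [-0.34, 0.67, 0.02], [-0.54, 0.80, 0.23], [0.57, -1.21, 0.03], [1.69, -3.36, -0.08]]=v@ [[-0.37, 0.93, -0.13], [0.21, -0.16, -0.20], [0.51, 0.34, -1.04]]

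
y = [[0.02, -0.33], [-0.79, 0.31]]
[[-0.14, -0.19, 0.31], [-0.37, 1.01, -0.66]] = y@ [[0.65, -1.07, 0.48],[0.46, 0.52, -0.92]]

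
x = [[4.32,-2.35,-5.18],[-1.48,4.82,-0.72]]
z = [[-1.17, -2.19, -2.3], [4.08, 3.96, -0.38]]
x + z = [[3.15, -4.54, -7.48], [2.60, 8.78, -1.10]]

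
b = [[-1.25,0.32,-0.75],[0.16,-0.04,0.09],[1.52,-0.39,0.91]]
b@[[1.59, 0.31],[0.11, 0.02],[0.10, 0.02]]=[[-2.03, -0.40], [0.26, 0.05], [2.46, 0.48]]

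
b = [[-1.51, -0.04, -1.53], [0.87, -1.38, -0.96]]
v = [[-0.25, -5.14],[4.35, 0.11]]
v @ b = [[-4.09, 7.1, 5.32],[-6.47, -0.33, -6.76]]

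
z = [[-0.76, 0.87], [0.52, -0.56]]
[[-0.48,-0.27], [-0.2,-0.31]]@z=[[0.22, -0.27], [-0.01, -0.0]]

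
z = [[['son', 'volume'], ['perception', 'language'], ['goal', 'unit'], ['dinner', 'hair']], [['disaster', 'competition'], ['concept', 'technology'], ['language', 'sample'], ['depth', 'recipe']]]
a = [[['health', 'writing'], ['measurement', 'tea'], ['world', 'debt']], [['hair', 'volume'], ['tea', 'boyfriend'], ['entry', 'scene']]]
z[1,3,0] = 'depth'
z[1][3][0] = 'depth'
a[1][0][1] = 'volume'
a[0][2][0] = 'world'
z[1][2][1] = 'sample'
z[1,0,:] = ['disaster', 'competition']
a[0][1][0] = 'measurement'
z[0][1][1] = 'language'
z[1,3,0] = 'depth'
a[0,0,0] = 'health'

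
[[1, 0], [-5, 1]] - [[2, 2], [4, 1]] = [[-1, -2], [-9, 0]]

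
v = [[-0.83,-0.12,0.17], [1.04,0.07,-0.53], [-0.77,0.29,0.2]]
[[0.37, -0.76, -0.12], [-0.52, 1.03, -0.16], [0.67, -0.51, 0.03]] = v@ [[-0.57, 0.76, 0.30], [0.82, 0.52, 0.25], [-0.03, -0.39, 0.92]]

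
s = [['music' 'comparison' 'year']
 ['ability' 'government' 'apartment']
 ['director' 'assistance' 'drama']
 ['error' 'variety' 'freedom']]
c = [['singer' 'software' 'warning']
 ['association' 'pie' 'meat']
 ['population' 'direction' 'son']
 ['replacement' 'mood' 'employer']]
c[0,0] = 'singer'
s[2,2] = 'drama'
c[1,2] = 'meat'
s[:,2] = ['year', 'apartment', 'drama', 'freedom']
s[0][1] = 'comparison'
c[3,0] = 'replacement'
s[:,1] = ['comparison', 'government', 'assistance', 'variety']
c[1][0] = 'association'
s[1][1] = 'government'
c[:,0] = ['singer', 'association', 'population', 'replacement']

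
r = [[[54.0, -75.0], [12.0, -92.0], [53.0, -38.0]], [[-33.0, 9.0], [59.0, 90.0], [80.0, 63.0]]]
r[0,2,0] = 53.0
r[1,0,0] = -33.0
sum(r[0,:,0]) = 119.0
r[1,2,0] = 80.0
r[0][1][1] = -92.0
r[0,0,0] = 54.0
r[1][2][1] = 63.0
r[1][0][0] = -33.0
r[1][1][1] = 90.0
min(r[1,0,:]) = -33.0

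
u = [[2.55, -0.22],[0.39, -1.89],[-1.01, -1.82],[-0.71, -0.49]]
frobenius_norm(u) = 3.92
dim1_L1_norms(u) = [2.77, 2.28, 2.83, 1.2]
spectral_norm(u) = 2.95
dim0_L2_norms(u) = [2.86, 2.68]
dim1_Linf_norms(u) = [2.55, 1.89, 1.82, 0.71]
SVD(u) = [[-0.71, -0.57], [0.21, -0.71], [0.61, -0.41], [0.29, -0.03]] @ diag([2.9489685920437037, 2.579803140384896]) @ [[-0.86,-0.5], [-0.50,0.86]]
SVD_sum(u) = [[1.81,1.05], [-0.53,-0.31], [-1.55,-0.90], [-0.74,-0.43]] + [[0.74, -1.27], [0.92, -1.58], [0.54, -0.92], [0.03, -0.06]]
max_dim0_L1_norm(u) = 4.66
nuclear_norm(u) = 5.53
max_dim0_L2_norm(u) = 2.86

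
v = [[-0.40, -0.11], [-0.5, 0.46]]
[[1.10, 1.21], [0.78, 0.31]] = v@[[-2.47,-2.47], [-0.99,-2.01]]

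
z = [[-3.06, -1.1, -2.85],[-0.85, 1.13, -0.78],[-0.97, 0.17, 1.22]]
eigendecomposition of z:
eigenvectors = [[(0.96+0j),0.33+0.08j,0.33-0.08j], [0.19+0.00j,(0.49-0.38j),0.49+0.38j], [0.18+0.00j,(-0.71+0j),-0.71-0.00j]]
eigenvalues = [(-3.81+0j), (1.55+0.19j), (1.55-0.19j)]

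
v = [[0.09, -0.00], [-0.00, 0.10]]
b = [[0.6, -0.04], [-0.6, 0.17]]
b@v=[[0.05,  -0.0], [-0.05,  0.02]]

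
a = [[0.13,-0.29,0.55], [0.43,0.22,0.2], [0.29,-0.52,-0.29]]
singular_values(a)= [0.68, 0.67, 0.45]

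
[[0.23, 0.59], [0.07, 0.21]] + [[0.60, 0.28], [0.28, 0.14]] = [[0.83, 0.87], [0.35, 0.35]]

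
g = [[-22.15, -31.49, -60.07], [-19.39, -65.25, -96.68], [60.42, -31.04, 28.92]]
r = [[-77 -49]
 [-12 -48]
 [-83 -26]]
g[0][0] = -22.15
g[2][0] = 60.42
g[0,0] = -22.15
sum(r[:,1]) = -123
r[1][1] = -48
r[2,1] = -26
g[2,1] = -31.04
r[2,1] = -26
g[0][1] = -31.49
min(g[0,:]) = -60.07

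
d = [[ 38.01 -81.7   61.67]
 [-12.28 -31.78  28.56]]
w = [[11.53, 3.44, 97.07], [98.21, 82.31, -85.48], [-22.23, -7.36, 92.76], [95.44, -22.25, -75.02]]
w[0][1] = 3.44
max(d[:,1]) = -31.78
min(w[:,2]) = -85.48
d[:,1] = [-81.7, -31.78]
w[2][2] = 92.76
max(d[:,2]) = 61.67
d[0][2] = 61.67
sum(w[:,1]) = 56.14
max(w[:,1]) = 82.31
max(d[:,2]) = 61.67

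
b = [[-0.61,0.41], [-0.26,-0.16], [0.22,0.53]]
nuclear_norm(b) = 1.38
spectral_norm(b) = 0.76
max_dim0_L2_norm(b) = 0.7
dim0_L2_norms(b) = [0.7, 0.69]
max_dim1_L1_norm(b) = 1.02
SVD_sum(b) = [[-0.53, 0.49],[-0.06, 0.06],[-0.15, 0.14]] + [[-0.08, -0.08], [-0.2, -0.22], [0.37, 0.39]]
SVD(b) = [[-0.96, -0.18], [-0.11, -0.47], [-0.26, 0.86]] @ diag([0.7572962156887241, 0.6238609153517611]) @ [[0.73,  -0.68], [0.68,  0.73]]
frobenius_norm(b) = 0.98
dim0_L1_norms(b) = [1.09, 1.1]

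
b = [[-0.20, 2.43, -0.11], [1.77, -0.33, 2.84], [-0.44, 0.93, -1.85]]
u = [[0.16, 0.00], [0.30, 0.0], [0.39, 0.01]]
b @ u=[[0.65, -0.00], [1.29, 0.03], [-0.51, -0.02]]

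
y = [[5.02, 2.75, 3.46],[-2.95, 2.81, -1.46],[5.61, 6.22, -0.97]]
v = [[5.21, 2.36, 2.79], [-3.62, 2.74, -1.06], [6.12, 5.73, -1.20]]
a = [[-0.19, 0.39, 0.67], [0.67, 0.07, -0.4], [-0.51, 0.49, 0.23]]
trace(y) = 6.86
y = a + v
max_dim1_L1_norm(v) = 13.05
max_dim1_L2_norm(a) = 0.8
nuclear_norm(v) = 17.48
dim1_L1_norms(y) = [11.23, 7.22, 12.8]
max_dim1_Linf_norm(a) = 0.67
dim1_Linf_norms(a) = [0.67, 0.67, 0.51]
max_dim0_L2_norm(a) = 0.86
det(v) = -115.70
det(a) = 0.22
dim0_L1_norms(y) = [13.58, 11.78, 5.89]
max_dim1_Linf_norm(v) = 6.12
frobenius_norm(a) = 1.34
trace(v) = 6.75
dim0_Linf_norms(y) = [5.61, 6.22, 3.46]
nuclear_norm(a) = 2.07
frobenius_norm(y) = 11.60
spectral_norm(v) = 10.15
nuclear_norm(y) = 17.55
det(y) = -116.52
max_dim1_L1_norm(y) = 12.8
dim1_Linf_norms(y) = [5.02, 2.95, 6.22]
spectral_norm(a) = 1.19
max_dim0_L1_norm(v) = 14.95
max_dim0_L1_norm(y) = 13.58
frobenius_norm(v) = 11.57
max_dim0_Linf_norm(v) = 6.12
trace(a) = 0.11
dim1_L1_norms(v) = [10.36, 7.42, 13.05]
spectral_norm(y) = 10.11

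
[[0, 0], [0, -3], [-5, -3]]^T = [[0, 0, -5], [0, -3, -3]]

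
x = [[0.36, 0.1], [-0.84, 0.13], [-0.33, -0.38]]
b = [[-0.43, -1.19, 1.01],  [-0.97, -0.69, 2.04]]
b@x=[[0.51, -0.58],[-0.44, -0.96]]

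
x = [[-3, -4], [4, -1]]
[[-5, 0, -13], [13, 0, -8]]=x @ [[3, 0, -1], [-1, 0, 4]]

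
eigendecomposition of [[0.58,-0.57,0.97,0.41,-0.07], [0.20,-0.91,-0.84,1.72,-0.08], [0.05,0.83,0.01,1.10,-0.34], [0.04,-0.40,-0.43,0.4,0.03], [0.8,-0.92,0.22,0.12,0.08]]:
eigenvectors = [[-0.25-0.36j, -0.25+0.36j, (0.27+0.26j), 0.27-0.26j, (-0.04+0j)],[(-0.17+0.42j), -0.17-0.42j, (0.21+0j), (0.21-0j), (0.15+0j)],[(0.48+0.09j), (0.48-0.09j), -0.05-0.05j, (-0.05+0.05j), (0.11+0j)],[-0.13+0.19j, -0.13-0.19j, 0.11-0.03j, 0.11+0.03j, (0.18+0j)],[-0.56+0.00j, (-0.56-0j), 0.89+0.00j, (0.89-0j), (0.97+0j)]]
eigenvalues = [(-0+1.12j), (-0-1.12j), (0.11+0.21j), (0.11-0.21j), (-0.05+0j)]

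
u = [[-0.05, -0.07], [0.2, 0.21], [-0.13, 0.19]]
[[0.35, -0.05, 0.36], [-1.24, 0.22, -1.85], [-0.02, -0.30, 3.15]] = u@[[-3.55, 1.60, -15.51], [-2.51, -0.47, 5.96]]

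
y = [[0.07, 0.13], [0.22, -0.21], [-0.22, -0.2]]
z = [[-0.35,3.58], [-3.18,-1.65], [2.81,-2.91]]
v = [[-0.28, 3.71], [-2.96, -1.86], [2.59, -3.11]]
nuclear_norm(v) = 9.09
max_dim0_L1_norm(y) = 0.54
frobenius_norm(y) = 0.45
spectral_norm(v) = 5.29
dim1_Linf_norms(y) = [0.13, 0.22, 0.22]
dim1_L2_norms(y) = [0.15, 0.3, 0.3]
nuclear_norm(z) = 9.11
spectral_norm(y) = 0.33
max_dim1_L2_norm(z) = 4.05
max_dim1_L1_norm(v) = 5.7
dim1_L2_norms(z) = [3.6, 3.58, 4.05]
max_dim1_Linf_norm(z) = 3.58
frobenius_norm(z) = 6.49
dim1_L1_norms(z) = [3.93, 4.83, 5.72]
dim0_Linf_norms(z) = [3.18, 3.58]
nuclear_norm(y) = 0.64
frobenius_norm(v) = 6.51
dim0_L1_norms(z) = [6.34, 8.14]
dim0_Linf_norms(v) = [2.96, 3.71]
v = z + y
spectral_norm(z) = 5.12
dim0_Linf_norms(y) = [0.22, 0.21]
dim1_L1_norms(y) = [0.2, 0.43, 0.42]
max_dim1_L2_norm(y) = 0.3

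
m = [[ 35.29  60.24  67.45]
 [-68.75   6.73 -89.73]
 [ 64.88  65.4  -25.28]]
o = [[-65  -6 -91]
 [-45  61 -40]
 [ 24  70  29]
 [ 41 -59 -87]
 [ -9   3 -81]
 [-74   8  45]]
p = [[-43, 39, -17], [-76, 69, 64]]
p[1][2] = 64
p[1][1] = 69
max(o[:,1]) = 70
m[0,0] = 35.29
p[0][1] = 39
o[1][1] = 61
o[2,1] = 70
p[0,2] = -17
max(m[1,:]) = 6.73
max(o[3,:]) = 41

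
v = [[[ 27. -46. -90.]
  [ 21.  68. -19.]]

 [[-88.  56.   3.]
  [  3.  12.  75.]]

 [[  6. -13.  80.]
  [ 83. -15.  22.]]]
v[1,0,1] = 56.0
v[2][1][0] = 83.0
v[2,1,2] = 22.0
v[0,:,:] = [[27.0, -46.0, -90.0], [21.0, 68.0, -19.0]]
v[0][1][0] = 21.0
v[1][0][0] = -88.0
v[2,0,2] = 80.0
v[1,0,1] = 56.0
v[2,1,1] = -15.0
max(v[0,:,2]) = -19.0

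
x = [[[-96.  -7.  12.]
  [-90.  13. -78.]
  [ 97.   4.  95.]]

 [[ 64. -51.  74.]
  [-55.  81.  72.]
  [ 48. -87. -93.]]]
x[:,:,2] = [[12.0, -78.0, 95.0], [74.0, 72.0, -93.0]]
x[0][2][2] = 95.0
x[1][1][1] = 81.0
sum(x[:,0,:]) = -4.0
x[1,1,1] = 81.0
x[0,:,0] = [-96.0, -90.0, 97.0]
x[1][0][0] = 64.0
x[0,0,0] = -96.0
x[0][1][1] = 13.0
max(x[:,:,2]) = 95.0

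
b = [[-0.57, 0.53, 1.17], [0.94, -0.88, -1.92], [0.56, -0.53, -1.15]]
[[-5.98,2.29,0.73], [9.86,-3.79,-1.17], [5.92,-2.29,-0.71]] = b@[[-0.50, 0.86, 3.08], [-5.06, 4.29, -0.9], [-3.06, 0.43, 2.53]]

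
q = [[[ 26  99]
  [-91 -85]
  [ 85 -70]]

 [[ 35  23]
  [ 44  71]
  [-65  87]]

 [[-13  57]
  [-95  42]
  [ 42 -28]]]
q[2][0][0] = -13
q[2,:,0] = [-13, -95, 42]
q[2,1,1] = 42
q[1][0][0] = 35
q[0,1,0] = -91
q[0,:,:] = [[26, 99], [-91, -85], [85, -70]]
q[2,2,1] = -28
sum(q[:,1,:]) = -114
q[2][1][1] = 42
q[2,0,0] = -13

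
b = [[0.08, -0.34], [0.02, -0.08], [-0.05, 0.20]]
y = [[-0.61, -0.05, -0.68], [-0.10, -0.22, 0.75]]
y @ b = [[-0.02, 0.08], [-0.05, 0.2]]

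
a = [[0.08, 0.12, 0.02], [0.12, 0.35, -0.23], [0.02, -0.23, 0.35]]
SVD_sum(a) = [[0.01, 0.06, -0.06], [0.06, 0.31, -0.29], [-0.06, -0.29, 0.27]] + [[0.07, 0.06, 0.08],[0.06, 0.04, 0.06],[0.08, 0.06, 0.08]] + [[-0.0, 0.0, 0.00], [0.00, -0.00, -0.00], [0.00, -0.0, -0.00]]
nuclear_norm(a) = 0.79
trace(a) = 0.78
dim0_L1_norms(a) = [0.22, 0.7, 0.6]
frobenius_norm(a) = 0.62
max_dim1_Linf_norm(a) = 0.35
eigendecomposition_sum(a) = [[-0.00, 0.0, 0.0], [0.00, -0.0, -0.00], [0.00, -0.00, -0.00]] + [[0.07, 0.06, 0.08], [0.06, 0.04, 0.06], [0.08, 0.06, 0.08]] + [[0.01, 0.06, -0.06], [0.06, 0.31, -0.29], [-0.06, -0.29, 0.27]]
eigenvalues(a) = [-0.01, 0.2, 0.59]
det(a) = -0.00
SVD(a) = [[-0.14, 0.61, -0.78], [-0.72, 0.48, 0.5], [0.68, 0.64, 0.37]] @ diag([0.5902170998242743, 0.19597310142841948, 0.006190201252693941]) @ [[-0.14,-0.72,0.68],[0.61,0.48,0.64],[0.78,-0.5,-0.37]]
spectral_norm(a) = 0.59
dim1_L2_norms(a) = [0.15, 0.44, 0.42]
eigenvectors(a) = [[-0.78, 0.61, -0.14], [0.5, 0.48, -0.72], [0.37, 0.64, 0.68]]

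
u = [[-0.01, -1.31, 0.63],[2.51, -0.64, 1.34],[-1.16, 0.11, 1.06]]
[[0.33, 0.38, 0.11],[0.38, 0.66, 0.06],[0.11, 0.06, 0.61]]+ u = [[0.32, -0.93, 0.74],  [2.89, 0.02, 1.4],  [-1.05, 0.17, 1.67]]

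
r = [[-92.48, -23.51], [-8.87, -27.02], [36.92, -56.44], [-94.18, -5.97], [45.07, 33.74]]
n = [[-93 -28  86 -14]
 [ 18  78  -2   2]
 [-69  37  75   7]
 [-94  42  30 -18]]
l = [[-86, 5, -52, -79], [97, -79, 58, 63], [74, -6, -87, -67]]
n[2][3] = 7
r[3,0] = -94.18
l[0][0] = -86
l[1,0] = 97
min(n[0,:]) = -93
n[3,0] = -94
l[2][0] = 74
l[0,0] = -86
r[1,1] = -27.02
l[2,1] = -6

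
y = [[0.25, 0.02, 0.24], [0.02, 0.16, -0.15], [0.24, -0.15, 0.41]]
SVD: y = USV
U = [[-0.53, -0.62, -0.58],[0.25, -0.77, 0.59],[-0.81, 0.17, 0.56]]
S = [0.61, 0.21, 0.0]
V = [[-0.53, 0.25, -0.81], [-0.62, -0.77, 0.17], [0.58, -0.59, -0.56]]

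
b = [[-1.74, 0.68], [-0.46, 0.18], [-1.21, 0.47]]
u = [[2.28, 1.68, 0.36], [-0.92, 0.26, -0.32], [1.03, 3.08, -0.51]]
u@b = [[-5.18,2.02], [1.87,-0.73], [-2.59,1.02]]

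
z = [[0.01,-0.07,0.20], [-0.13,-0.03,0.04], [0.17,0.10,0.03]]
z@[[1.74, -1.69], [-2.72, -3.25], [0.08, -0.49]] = [[0.22, 0.11], [-0.14, 0.3], [0.03, -0.63]]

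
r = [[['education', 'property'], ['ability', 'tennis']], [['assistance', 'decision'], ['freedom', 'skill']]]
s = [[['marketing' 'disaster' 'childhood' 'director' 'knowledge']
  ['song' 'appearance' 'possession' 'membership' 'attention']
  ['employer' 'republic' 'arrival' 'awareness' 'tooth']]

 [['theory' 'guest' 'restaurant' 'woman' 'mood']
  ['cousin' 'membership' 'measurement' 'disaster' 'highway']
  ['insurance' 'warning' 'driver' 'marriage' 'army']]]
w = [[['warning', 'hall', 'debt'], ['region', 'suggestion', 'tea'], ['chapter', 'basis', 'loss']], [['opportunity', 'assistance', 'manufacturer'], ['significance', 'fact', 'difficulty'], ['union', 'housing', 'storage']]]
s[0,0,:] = ['marketing', 'disaster', 'childhood', 'director', 'knowledge']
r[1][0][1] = 'decision'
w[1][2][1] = 'housing'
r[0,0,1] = 'property'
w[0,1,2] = 'tea'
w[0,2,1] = 'basis'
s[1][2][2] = 'driver'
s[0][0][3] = 'director'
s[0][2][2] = 'arrival'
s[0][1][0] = 'song'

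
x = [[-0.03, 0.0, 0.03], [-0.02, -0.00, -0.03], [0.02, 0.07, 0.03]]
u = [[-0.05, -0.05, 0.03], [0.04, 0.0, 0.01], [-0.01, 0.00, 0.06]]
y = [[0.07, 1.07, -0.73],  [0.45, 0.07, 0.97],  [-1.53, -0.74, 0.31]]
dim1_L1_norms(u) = [0.13, 0.05, 0.07]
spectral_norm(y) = 1.91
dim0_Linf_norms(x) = [0.03, 0.07, 0.03]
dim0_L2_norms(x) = [0.04, 0.07, 0.05]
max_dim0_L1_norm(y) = 2.05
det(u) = 0.00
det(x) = -0.00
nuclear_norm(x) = 0.15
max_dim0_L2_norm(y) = 1.6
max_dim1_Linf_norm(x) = 0.07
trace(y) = 0.45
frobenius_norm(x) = 0.10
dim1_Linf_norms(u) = [0.05, 0.04, 0.06]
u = x @ y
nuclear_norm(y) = 3.85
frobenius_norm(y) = 2.41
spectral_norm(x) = 0.08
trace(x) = 0.00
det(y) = -1.52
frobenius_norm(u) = 0.11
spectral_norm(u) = 0.09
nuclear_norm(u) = 0.17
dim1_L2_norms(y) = [1.3, 1.07, 1.73]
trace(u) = 0.01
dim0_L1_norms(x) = [0.07, 0.07, 0.09]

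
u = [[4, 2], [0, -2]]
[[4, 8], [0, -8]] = u@[[1, 0], [0, 4]]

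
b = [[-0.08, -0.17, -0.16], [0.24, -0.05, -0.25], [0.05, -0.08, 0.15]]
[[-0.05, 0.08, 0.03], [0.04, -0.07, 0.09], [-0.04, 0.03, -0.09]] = b@[[0.13, -0.27, -0.06], [0.36, -0.41, 0.26], [-0.12, 0.09, -0.45]]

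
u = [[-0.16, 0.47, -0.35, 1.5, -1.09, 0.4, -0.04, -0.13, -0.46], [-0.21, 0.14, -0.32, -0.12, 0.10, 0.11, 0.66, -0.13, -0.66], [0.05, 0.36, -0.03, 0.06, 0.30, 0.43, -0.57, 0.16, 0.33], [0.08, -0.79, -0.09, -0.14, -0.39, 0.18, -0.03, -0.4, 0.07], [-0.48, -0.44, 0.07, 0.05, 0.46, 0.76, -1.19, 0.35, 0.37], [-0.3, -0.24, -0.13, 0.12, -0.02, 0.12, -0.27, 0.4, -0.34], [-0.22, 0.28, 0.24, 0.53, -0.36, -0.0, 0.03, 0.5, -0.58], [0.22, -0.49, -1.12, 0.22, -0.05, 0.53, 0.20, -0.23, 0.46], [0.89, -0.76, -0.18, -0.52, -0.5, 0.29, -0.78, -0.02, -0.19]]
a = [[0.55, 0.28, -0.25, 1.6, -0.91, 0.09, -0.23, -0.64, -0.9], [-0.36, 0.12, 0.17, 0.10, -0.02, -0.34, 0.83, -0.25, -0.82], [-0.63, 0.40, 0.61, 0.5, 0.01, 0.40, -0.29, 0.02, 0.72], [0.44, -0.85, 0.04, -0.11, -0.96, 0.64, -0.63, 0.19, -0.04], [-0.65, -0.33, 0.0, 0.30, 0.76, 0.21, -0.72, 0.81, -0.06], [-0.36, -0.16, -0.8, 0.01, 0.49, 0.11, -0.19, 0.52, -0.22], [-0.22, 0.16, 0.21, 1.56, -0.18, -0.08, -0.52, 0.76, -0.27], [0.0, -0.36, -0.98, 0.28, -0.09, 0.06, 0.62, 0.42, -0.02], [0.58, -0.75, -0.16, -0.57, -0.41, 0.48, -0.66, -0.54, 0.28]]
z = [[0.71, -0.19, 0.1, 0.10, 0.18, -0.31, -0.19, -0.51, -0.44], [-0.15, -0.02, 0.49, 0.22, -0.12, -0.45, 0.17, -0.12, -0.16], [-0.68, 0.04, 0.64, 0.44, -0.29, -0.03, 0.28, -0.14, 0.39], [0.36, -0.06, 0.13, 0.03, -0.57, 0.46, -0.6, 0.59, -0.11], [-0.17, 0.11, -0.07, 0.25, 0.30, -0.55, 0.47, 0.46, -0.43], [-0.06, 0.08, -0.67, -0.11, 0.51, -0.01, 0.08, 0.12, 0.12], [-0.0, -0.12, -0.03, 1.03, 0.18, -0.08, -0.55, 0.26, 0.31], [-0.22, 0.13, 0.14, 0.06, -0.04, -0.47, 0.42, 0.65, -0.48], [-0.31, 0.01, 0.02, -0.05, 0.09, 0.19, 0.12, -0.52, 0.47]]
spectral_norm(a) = 2.68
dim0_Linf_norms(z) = [0.71, 0.19, 0.67, 1.03, 0.57, 0.55, 0.6, 0.65, 0.48]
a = z + u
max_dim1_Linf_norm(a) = 1.6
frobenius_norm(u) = 4.08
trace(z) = 2.22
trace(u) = 0.00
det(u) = 0.04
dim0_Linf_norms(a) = [0.65, 0.85, 0.98, 1.6, 0.96, 0.64, 0.83, 0.81, 0.9]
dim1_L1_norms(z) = [2.73, 1.9, 2.93, 2.91, 2.81, 1.76, 2.56, 2.61, 1.78]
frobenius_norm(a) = 4.80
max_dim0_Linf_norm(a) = 1.6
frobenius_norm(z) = 3.14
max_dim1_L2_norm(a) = 2.26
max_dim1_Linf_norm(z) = 1.03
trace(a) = 2.22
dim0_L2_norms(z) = [1.14, 0.3, 1.07, 1.18, 0.92, 1.04, 1.11, 1.28, 1.06]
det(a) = -0.38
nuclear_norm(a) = 11.91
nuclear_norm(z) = 7.11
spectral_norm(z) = 1.63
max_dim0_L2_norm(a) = 2.4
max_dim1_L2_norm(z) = 1.26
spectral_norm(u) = 2.34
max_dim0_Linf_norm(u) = 1.5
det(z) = 0.00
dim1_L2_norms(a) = [2.26, 1.31, 1.39, 1.64, 1.56, 1.18, 1.87, 1.32, 1.57]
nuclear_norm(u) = 10.03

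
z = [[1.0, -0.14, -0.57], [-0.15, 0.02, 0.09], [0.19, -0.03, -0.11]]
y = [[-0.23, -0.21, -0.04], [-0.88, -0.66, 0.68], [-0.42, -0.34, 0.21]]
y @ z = [[-0.21, 0.03, 0.12], [-0.65, 0.09, 0.37], [-0.33, 0.05, 0.19]]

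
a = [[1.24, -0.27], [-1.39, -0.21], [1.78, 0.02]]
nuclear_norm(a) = 2.92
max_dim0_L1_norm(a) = 4.41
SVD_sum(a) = [[1.24, -0.0], [-1.39, 0.00], [1.78, -0.0]] + [[-0.0, -0.27],[-0.00, -0.21],[0.0, 0.02]]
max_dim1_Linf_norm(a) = 1.78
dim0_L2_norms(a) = [2.58, 0.34]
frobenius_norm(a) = 2.60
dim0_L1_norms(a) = [4.41, 0.5]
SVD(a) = [[-0.48, -0.78], [0.54, -0.62], [-0.69, 0.06]] @ diag([2.5764526334526767, 0.34262490798943357]) @ [[-1.0, 0.0], [0.0, 1.0]]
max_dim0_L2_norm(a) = 2.58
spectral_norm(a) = 2.58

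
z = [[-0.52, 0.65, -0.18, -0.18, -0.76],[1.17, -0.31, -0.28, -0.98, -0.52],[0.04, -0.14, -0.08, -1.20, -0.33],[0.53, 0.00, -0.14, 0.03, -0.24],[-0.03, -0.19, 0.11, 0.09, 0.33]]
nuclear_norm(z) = 4.08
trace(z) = -0.55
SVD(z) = [[0.03, -0.88, 0.34, 0.33, 0.05],[0.82, 0.23, 0.27, 0.31, -0.32],[0.53, -0.33, -0.67, -0.25, 0.31],[0.19, 0.15, 0.53, -0.3, 0.76],[-0.09, 0.23, -0.27, 0.8, 0.48]] @ diag([1.97882117810544, 1.2797619068868795, 0.8108962443814156, 0.00460279569931272, 0.0015171956105879104]) @ [[0.54, -0.15, -0.16, -0.73, -0.35], [0.61, -0.50, 0.10, 0.27, 0.54], [0.50, 0.35, -0.23, 0.58, -0.49], [0.29, 0.74, 0.41, -0.21, 0.38], [0.02, -0.23, 0.86, 0.09, -0.44]]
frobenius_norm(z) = 2.49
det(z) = -0.00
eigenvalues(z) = [-1.37, 0.66, 0.14, 0.02, 0.0]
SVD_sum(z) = [[0.03, -0.01, -0.01, -0.04, -0.02], [0.88, -0.24, -0.26, -1.19, -0.57], [0.57, -0.16, -0.17, -0.77, -0.37], [0.2, -0.06, -0.06, -0.27, -0.13], [-0.1, 0.03, 0.03, 0.14, 0.07]] + [[-0.69,0.56,-0.11,-0.31,-0.61], [0.18,-0.15,0.03,0.08,0.16], [-0.26,0.21,-0.04,-0.11,-0.23], [0.12,-0.09,0.02,0.05,0.10], [0.18,-0.14,0.03,0.08,0.16]] + [[0.14, 0.10, -0.06, 0.16, -0.14], [0.11, 0.08, -0.05, 0.13, -0.11], [-0.27, -0.19, 0.13, -0.32, 0.27], [0.21, 0.15, -0.1, 0.25, -0.21], [-0.11, -0.08, 0.05, -0.13, 0.11]] + [[0.00, 0.00, 0.0, -0.0, 0.00], [0.00, 0.00, 0.00, -0.00, 0.0], [-0.0, -0.00, -0.00, 0.0, -0.0], [-0.0, -0.0, -0.00, 0.0, -0.0], [0.00, 0.00, 0.0, -0.00, 0.0]] + [[0.00, -0.00, 0.00, 0.0, -0.0], [-0.0, 0.0, -0.00, -0.0, 0.00], [0.00, -0.00, 0.0, 0.0, -0.00], [0.00, -0.00, 0.00, 0.00, -0.0], [0.00, -0.0, 0.0, 0.00, -0.00]]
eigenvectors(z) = [[0.46, -0.30, -0.19, -0.26, -0.25], [-0.8, -0.19, -0.39, -0.51, -0.76], [-0.31, 0.74, -0.88, -0.80, 0.05], [-0.21, -0.51, 0.20, 0.15, 0.23], [-0.05, 0.25, -0.00, -0.1, -0.55]]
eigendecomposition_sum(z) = [[-0.63, 0.37, 0.02, 0.20, -0.14], [1.12, -0.64, -0.04, -0.36, 0.24], [0.43, -0.25, -0.02, -0.14, 0.09], [0.29, -0.17, -0.01, -0.09, 0.06], [0.07, -0.04, -0.0, -0.02, 0.02]] + [[0.13, 0.17, -0.13, -0.11, -0.36], [0.08, 0.11, -0.08, -0.07, -0.23], [-0.31, -0.43, 0.32, 0.28, 0.89], [0.22, 0.30, -0.22, -0.19, -0.61], [-0.10, -0.14, 0.11, 0.09, 0.29]] + [[-0.03, 0.14, -0.10, -0.35, -0.34], [-0.05, 0.28, -0.21, -0.71, -0.68], [-0.12, 0.64, -0.48, -1.61, -1.55], [0.03, -0.14, 0.11, 0.36, 0.35], [-0.00, 0.00, -0.00, -0.01, -0.01]] + [[0.01,  -0.03,  0.03,  0.09,  0.08],[0.02,  -0.06,  0.06,  0.17,  0.15],[0.04,  -0.1,  0.09,  0.27,  0.24],[-0.01,  0.02,  -0.02,  -0.05,  -0.04],[0.00,  -0.01,  0.01,  0.03,  0.03]] + [[0.0, 0.00, -0.00, -0.0, -0.00], [0.0, 0.0, -0.00, -0.01, -0.00], [-0.0, -0.0, 0.0, 0.00, 0.00], [-0.0, -0.0, 0.00, 0.0, 0.00], [0.0, 0.00, -0.0, -0.01, -0.0]]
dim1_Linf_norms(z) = [0.76, 1.17, 1.2, 0.53, 0.33]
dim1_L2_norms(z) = [1.16, 1.67, 1.26, 0.6, 0.41]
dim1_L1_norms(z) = [2.29, 3.26, 1.79, 0.94, 0.75]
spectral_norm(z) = 1.98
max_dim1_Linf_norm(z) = 1.2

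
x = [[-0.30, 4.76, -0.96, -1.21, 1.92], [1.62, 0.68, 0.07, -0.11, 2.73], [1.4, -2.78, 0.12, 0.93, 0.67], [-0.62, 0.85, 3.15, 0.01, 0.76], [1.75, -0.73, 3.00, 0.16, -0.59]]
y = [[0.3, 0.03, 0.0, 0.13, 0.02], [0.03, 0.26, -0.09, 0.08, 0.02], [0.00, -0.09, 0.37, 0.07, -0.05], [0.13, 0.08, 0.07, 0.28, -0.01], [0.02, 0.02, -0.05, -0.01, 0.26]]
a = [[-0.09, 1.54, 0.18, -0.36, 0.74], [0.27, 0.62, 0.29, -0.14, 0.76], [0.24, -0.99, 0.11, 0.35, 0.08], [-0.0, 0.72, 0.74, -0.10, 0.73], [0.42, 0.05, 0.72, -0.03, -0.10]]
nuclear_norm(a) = 4.57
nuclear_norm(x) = 15.99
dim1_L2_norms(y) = [0.33, 0.29, 0.39, 0.33, 0.27]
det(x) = -20.87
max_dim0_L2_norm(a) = 2.06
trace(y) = 1.47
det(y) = 0.00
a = y @ x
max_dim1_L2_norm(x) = 5.37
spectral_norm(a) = 2.44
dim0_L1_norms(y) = [0.48, 0.48, 0.58, 0.57, 0.36]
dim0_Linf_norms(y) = [0.3, 0.26, 0.37, 0.28, 0.26]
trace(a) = 0.44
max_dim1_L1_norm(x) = 9.15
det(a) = -0.03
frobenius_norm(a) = 2.78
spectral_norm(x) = 6.37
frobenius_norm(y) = 0.72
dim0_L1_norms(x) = [5.69, 9.8, 7.3, 2.42, 6.67]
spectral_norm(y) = 0.46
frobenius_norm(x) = 8.66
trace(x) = -0.08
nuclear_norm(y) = 1.47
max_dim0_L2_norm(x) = 5.67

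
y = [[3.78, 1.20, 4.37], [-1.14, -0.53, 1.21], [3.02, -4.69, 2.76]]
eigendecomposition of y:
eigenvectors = [[-0.80+0.00j, 0.54+0.21j, (0.54-0.21j)], [(0.03+0j), -0.09+0.50j, -0.09-0.50j], [-0.60+0.00j, -0.63+0.00j, -0.63-0.00j]]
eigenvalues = [(7+0j), (-0.5+2.74j), (-0.5-2.74j)]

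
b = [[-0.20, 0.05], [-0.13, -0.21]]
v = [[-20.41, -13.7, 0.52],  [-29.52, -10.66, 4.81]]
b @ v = [[2.61, 2.21, 0.14],[8.85, 4.02, -1.08]]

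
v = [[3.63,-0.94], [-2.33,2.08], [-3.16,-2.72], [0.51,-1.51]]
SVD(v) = [[-0.68, 0.21], [0.45, -0.52], [0.57, 0.73], [-0.1, 0.39]] @ diag([5.372610691231168, 3.856819202460565]) @ [[-1.0, 0.03], [-0.03, -1.0]]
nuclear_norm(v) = 9.23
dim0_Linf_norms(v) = [3.63, 2.72]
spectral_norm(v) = 5.37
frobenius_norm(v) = 6.61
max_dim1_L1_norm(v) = 5.88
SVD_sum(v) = [[3.66, -0.11], [-2.39, 0.07], [-3.07, 0.10], [0.56, -0.02]] + [[-0.03, -0.83], [0.06, 2.01], [-0.09, -2.82], [-0.05, -1.49]]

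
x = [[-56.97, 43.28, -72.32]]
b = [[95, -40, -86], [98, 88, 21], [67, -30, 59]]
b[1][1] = 88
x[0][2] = -72.32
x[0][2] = -72.32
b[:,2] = [-86, 21, 59]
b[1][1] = 88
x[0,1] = 43.28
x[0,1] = 43.28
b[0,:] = [95, -40, -86]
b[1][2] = 21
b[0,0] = 95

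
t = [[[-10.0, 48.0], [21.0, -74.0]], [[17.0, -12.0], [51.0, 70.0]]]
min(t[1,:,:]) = -12.0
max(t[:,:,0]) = 51.0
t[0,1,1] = -74.0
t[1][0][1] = -12.0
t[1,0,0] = 17.0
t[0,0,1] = 48.0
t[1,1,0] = 51.0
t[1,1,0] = 51.0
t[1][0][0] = 17.0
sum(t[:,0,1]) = 36.0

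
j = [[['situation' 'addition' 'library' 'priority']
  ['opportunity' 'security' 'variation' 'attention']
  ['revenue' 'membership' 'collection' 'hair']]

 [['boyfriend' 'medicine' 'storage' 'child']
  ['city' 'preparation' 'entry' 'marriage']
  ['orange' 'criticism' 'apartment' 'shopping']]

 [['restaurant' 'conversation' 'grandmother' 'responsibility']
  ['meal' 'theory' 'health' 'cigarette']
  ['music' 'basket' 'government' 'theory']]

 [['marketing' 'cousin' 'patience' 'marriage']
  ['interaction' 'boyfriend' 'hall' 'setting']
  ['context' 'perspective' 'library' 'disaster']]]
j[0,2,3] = 'hair'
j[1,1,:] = ['city', 'preparation', 'entry', 'marriage']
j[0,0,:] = ['situation', 'addition', 'library', 'priority']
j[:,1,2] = ['variation', 'entry', 'health', 'hall']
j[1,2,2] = 'apartment'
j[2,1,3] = 'cigarette'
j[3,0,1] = 'cousin'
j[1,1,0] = 'city'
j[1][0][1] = 'medicine'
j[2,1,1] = 'theory'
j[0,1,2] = 'variation'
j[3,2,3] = 'disaster'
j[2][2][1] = 'basket'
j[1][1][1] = 'preparation'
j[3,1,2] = 'hall'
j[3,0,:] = ['marketing', 'cousin', 'patience', 'marriage']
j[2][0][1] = 'conversation'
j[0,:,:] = [['situation', 'addition', 'library', 'priority'], ['opportunity', 'security', 'variation', 'attention'], ['revenue', 'membership', 'collection', 'hair']]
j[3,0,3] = 'marriage'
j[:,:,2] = [['library', 'variation', 'collection'], ['storage', 'entry', 'apartment'], ['grandmother', 'health', 'government'], ['patience', 'hall', 'library']]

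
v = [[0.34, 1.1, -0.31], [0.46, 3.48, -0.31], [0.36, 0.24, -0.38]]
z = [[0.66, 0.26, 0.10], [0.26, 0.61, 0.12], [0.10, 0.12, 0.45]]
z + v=[[1.00,1.36,-0.21], [0.72,4.09,-0.19], [0.46,0.36,0.07]]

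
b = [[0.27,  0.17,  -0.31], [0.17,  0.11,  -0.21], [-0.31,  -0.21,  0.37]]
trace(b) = 0.75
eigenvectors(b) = [[0.59, 0.8, 0.10], [0.39, -0.39, 0.83], [-0.70, 0.46, 0.54]]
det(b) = -0.00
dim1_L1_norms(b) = [0.75, 0.49, 0.89]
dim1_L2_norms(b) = [0.44, 0.29, 0.53]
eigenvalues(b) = [0.75, 0.01, -0.01]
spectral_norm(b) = 0.75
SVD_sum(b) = [[0.26, 0.17, -0.31], [0.17, 0.11, -0.21], [-0.31, -0.21, 0.37]] + [[0.01, -0.00, 0.00],[-0.0, 0.00, -0.00],[0.00, -0.00, 0.00]] + [[-0.0,-0.0,-0.0],  [-0.00,-0.01,-0.00],  [-0.0,-0.00,-0.00]]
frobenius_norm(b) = 0.75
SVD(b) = [[-0.59, 0.8, 0.10], [-0.39, -0.39, 0.83], [0.70, 0.46, 0.54]] @ diag([0.7483106689050156, 0.008898108387489804, 0.007208777292505235]) @ [[-0.59, -0.39, 0.7], [0.80, -0.39, 0.46], [-0.10, -0.83, -0.54]]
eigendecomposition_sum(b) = [[0.26,  0.17,  -0.31],[0.17,  0.11,  -0.21],[-0.31,  -0.21,  0.37]] + [[0.01, -0.0, 0.00], [-0.00, 0.00, -0.0], [0.00, -0.00, 0.0]] + [[-0.0,-0.0,-0.0], [-0.00,-0.01,-0.00], [-0.0,-0.0,-0.00]]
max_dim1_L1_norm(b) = 0.89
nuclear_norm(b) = 0.76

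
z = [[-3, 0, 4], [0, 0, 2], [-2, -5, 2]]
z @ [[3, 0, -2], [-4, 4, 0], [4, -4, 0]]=[[7, -16, 6], [8, -8, 0], [22, -28, 4]]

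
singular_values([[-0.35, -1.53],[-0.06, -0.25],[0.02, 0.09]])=[1.59, 0.0]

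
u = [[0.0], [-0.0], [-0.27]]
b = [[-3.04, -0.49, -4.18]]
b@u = [[1.13]]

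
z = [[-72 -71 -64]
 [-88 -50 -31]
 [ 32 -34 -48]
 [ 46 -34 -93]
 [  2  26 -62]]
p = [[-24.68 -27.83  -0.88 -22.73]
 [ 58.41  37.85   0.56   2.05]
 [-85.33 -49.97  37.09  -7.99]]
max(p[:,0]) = 58.41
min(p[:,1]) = -49.97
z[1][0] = -88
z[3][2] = -93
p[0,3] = -22.73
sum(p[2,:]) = -106.2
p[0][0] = -24.68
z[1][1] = -50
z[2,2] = -48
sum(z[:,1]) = -163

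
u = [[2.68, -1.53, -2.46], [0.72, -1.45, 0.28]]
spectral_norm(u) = 4.06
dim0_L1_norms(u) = [3.4, 2.98, 2.74]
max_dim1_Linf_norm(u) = 2.68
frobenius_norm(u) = 4.27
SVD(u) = [[-0.97, -0.24], [-0.24, 0.97]] @ diag([4.055299387250178, 1.3523116799644705]) @ [[-0.68, 0.45, 0.57], [0.03, -0.76, 0.64]]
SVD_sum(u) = [[2.69, -1.78, -2.25],  [0.68, -0.45, -0.57]] + [[-0.01, 0.25, -0.21], [0.04, -1.00, 0.85]]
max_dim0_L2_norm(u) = 2.78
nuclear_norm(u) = 5.41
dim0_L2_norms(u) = [2.78, 2.11, 2.48]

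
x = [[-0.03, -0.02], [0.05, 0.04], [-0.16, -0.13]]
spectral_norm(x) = 0.22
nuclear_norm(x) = 0.22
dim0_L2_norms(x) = [0.17, 0.14]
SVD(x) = [[-0.16, -0.98], [0.29, 0.08], [-0.94, 0.2]] @ diag([0.21883492376458824, 0.0033579965674284487]) @ [[0.78, 0.63], [0.63, -0.78]]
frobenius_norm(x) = 0.22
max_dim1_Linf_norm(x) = 0.16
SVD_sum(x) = [[-0.03, -0.02], [0.05, 0.04], [-0.16, -0.13]] + [[-0.0, 0.00], [0.00, -0.00], [0.0, -0.0]]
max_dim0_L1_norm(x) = 0.24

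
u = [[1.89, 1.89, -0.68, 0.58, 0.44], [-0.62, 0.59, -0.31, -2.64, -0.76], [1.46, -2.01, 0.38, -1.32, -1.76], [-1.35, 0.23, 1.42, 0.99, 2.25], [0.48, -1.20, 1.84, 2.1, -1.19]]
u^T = [[1.89, -0.62, 1.46, -1.35, 0.48], [1.89, 0.59, -2.01, 0.23, -1.2], [-0.68, -0.31, 0.38, 1.42, 1.84], [0.58, -2.64, -1.32, 0.99, 2.1], [0.44, -0.76, -1.76, 2.25, -1.19]]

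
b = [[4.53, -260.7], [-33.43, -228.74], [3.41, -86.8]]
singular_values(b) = [357.94, 29.15]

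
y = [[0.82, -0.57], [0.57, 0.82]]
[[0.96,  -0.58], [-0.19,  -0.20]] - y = [[0.14, -0.01], [-0.76, -1.02]]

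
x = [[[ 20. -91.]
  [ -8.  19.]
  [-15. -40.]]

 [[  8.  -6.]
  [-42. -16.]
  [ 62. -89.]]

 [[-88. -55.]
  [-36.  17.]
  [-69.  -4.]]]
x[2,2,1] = -4.0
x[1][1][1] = -16.0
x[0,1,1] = 19.0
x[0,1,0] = -8.0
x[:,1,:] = [[-8.0, 19.0], [-42.0, -16.0], [-36.0, 17.0]]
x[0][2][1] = -40.0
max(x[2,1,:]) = 17.0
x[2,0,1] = -55.0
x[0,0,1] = -91.0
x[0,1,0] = -8.0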